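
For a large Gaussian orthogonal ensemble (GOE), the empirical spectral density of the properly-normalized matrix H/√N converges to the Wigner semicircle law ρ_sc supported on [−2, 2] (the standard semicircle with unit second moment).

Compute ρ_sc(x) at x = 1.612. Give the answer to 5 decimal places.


ρ_sc(x) = (1/(2π)) √(4 − x²). With x = 1.612:
  4 − x² = 4 − (1.612)² = 4 − 2.598544 = 1.401456.
  √(4 − x²) = 1.183831.
  1/(2π) = 0.159155.
  ρ_sc(1.612) = 0.159155 · 1.183831 = 0.188413.

Rounded to 5 decimal places: ρ_sc(1.612) ≈ 0.18841.


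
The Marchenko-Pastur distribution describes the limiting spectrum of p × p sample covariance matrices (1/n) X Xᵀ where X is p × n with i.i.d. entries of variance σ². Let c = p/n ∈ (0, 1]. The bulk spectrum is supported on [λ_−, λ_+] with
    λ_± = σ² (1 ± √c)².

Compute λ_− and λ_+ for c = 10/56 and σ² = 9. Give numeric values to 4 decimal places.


c = 10/56 = 0.178571; √c = 0.422577.
λ_− = σ² (1 − √c)² = 9 · (1 − 0.422577)² = 9 · (0.577423)² = 3.000755.
λ_+ = σ² (1 + √c)² = 9 · (1 + 0.422577)² = 9 · (1.422577)² = 18.213531.

Rounded to 4 decimal places: λ_− ≈ 3.0008, λ_+ ≈ 18.2135.


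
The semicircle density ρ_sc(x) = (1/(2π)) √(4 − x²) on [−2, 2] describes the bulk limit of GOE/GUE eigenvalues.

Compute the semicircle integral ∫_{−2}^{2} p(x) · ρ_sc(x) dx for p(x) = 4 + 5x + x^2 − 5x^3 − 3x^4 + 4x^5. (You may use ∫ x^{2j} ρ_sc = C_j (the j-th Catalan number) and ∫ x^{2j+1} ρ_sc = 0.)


Write p(x) = Σ a_i x^i, split into monomials and integrate each against ρ_sc separately.
Using ∫ x^{2j} ρ_sc = C_j = (1/(j+1)) C(2j, j) (Catalan numbers) and ∫ x^{2j+1} ρ_sc = 0 (odd monomials vanish by symmetry):
  i = 0 (even): a_0 · C_{0} = 4 · 1 = 4
  i = 1 (odd): ∫ x^1 ρ_sc = 0 (vanishes)
  i = 2 (even): a_2 · C_{1} = 1 · 1 = 1
  i = 3 (odd): ∫ x^3 ρ_sc = 0 (vanishes)
  i = 4 (even): a_4 · C_{2} = -3 · 2 = -6
  i = 5 (odd): ∫ x^5 ρ_sc = 0 (vanishes)

Summing the contributions: ∫_{−2}^{2} p(x) ρ_sc(x) dx = 4 + 1 + (-6) = -1.


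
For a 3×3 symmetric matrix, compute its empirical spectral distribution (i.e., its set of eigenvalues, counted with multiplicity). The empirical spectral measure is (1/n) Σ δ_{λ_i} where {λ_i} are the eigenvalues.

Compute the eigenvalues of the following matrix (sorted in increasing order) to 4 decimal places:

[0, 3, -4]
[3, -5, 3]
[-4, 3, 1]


Since M is real symmetric, all three eigenvalues are real; they are the roots of det(λI − M) = λ³ − (tr M) λ² + s λ − det M, where s is the sum of the principal 2×2 minors.
tr M = 0 + (-5) + 1 = -4.
s = (0·(-5) − 3²) + (0·1 − (-4)²) + ((-5)·1 − 3²) = -9 + (-16) + (-14) = -39.
det M (expand along row 1) = 0·(-14) − 3·15 + (-4)·(-11) = -1.
Characteristic polynomial: λ³ + 4λ² − 39λ + 1 = 0.
Substitute λ = y + (tr M)/3 = y − 1.333333 to remove the quadratic term: y³ + p·y + q = 0 with p = s − (tr M)²/3 = -44.333333 and q = −2(tr M)³/27 + (tr M)·s/3 − det M = 57.740741.
Three real roots ⇒ use the trigonometric (Viète) form: r = 2√(−p/3) = 7.688375, φ = arccos(3q/(p·r)) = arccos(-0.508205) = 2.103895 rad.
y_k = r·cos(φ/3 − 2πk/3) for k = 0, 1, 2 gives y = 5.873958, 1.359043, -7.233000.
λ_k = y_k − 1.333333 gives λ = 4.5406, 0.0257, -8.5663 (check: the sum is -4.0000 = tr M).

Eigenvalues sorted in increasing order: [-8.5663, 0.0257, 4.5406].


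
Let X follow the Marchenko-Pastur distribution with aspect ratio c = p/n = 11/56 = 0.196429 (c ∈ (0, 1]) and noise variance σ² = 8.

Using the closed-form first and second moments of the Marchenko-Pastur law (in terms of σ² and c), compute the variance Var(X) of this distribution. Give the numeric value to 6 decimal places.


Recall the MP moments m_1 = E[X] = σ² and m_2 = E[X²] = σ⁴ (1 + c).
m_1 = E[X] = σ² = 8, so m_1² = 64.
m_2 = E[X²] = σ⁴ (1 + c) = 64 · (1 + 0.196429) = 64 · 1.196429 = 76.571429.
(Note m_2 − m_1² simplifies to c · σ⁴ = 0.196429 · 64.)

Var(X) = m_2 − m_1² = 76.571429 − 64 = 12.571429.


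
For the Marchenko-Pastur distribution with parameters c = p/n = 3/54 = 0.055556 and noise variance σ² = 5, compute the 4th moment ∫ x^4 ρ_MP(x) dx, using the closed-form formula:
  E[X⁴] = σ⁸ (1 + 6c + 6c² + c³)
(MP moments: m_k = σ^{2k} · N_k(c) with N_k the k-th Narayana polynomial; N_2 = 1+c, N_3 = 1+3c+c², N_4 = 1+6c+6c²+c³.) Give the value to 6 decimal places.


E[X⁴] = σ⁸ (1 + 6c + 6c² + c³) (fourth MP moment). With σ² = 5 (so σ⁸ = 625) and c = 3/54 = 0.055556: E[X⁴] = 625 · (1 + 6·0.055556 + 6·(0.055556)² + (0.055556)³) = 625 · 1.352023.

So E[X^4] = 845.014575.


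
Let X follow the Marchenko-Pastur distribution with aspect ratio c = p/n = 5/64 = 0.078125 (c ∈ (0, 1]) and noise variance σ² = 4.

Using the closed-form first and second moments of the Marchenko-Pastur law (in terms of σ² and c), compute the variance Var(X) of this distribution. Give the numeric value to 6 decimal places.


Recall the MP moments m_1 = E[X] = σ² and m_2 = E[X²] = σ⁴ (1 + c).
m_1 = E[X] = σ² = 4, so m_1² = 16.
m_2 = E[X²] = σ⁴ (1 + c) = 16 · (1 + 0.078125) = 16 · 1.078125 = 17.250000.
(Note m_2 − m_1² simplifies to c · σ⁴ = 0.078125 · 16.)

Var(X) = m_2 − m_1² = 17.250000 − 16 = 1.250000.


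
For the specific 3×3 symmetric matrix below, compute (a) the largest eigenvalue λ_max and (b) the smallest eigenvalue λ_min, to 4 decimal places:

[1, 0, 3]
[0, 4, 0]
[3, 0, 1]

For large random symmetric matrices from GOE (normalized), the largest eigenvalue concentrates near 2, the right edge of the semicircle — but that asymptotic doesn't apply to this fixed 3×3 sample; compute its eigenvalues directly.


Since M is real symmetric, all three eigenvalues are real; they are the roots of det(λI − M) = λ³ − (tr M) λ² + s λ − det M, where s is the sum of the principal 2×2 minors.
tr M = 1 + 4 + 1 = 6.
s = (1·4 − 0²) + (1·1 − 3²) + (4·1 − 0²) = 4 + (-8) + 4 = 0.
det M (expand along row 1) = 1·4 − 0·0 + 3·(-12) = -32.
Characteristic polynomial: λ³ − 6λ² + 32 = 0.
Substitute λ = y + (tr M)/3 = y + 2.000000 to remove the quadratic term: y³ + p·y + q = 0 with p = s − (tr M)²/3 = -12.000000 and q = −2(tr M)³/27 + (tr M)·s/3 − det M = 16.000000.
Three real roots ⇒ use the trigonometric (Viète) form: r = 2√(−p/3) = 4.000000, φ = arccos(3q/(p·r)) = arccos(-1.000000) = 3.141593 rad.
y_k = r·cos(φ/3 − 2πk/3) for k = 0, 1, 2 gives y = 2.000000, 2.000000, -4.000000.
λ_k = y_k + 2.000000 gives λ = 4.0000, 4.0000, -2.0000 (check: the sum is 6.0000 = tr M).

Hence λ_max = 4.0000 and λ_min = -2.0000.


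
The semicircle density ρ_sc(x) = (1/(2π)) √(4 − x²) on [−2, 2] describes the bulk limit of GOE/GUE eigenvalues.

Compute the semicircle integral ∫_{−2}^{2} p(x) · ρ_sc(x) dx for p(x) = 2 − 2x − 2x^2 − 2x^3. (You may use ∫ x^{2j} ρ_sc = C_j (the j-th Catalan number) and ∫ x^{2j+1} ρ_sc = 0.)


Write p(x) = Σ a_i x^i, split into monomials and integrate each against ρ_sc separately.
Using ∫ x^{2j} ρ_sc = C_j = (1/(j+1)) C(2j, j) (Catalan numbers) and ∫ x^{2j+1} ρ_sc = 0 (odd monomials vanish by symmetry):
  i = 0 (even): a_0 · C_{0} = 2 · 1 = 2
  i = 1 (odd): ∫ x^1 ρ_sc = 0 (vanishes)
  i = 2 (even): a_2 · C_{1} = -2 · 1 = -2
  i = 3 (odd): ∫ x^3 ρ_sc = 0 (vanishes)

Summing the contributions: ∫_{−2}^{2} p(x) ρ_sc(x) dx = 2 + (-2) = 0.


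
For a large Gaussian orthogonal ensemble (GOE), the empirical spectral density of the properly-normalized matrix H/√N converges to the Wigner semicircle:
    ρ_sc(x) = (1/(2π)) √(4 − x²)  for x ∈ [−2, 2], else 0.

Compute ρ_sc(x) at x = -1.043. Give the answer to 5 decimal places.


ρ_sc(x) = (1/(2π)) √(4 − x²). With x = -1.043:
  4 − x² = 4 − (-1.043)² = 4 − 1.087849 = 2.912151.
  √(4 − x²) = 1.706503.
  1/(2π) = 0.159155.
  ρ_sc(-1.043) = 0.159155 · 1.706503 = 0.271598.

Rounded to 5 decimal places: ρ_sc(-1.043) ≈ 0.27160.


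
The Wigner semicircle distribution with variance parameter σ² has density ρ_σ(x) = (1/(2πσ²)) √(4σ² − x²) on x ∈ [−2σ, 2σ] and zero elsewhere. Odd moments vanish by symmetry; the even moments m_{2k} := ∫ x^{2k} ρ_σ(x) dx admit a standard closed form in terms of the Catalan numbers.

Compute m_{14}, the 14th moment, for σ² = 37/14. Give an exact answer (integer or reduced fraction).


By the scaled semicircle moment identity, m_{2k} = σ^{2k} · C_k with k = 7.
C_7 = (1/(k+1)) · C(2k, k) = (1/8) · C(14, 7) = (1/8) · 3432 = 429.
σ^{2k} = (σ²)^k = (37/14)^7 = 94931877133/105413504.

Therefore m_{14} = σ^{14} · C_7 = (94931877133/105413504) · 429 = 40725775290057/105413504.


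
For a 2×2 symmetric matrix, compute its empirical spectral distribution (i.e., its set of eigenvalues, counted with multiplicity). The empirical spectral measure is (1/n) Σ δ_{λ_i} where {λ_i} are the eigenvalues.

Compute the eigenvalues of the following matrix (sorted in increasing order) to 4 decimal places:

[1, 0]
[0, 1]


Since M is real symmetric, both eigenvalues are real; they are the roots of det(λI − M) = λ² − (tr M) λ + det M.
tr M = 1 + 1 = 2.
det M = 1·1 − 0² = 1 − 0 = 1.
Characteristic polynomial: λ² − 2λ + 1 = 0.
Discriminant Δ = (tr M)² − 4·det M = 4 − 4 = 0; √Δ = 0.000000.
λ = (tr M ± √Δ)/2 = (2 ± 0.000000)/2, giving (tr M − √Δ)/2 = 1.0000 and (tr M + √Δ)/2 = 1.0000.

Eigenvalues sorted in increasing order: [1.0000, 1.0000].


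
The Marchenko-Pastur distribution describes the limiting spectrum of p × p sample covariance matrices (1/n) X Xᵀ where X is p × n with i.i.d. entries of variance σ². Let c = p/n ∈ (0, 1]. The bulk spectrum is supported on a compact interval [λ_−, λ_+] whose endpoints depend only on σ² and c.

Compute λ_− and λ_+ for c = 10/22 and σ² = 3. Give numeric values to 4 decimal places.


c = 10/22 = 0.454545; √c = 0.674200.
λ_− = σ² (1 − √c)² = 3 · (1 − 0.674200)² = 3 · (0.325800)² = 0.318437.
λ_+ = σ² (1 + √c)² = 3 · (1 + 0.674200)² = 3 · (1.674200)² = 8.408836.

Rounded to 4 decimal places: λ_− ≈ 0.3184, λ_+ ≈ 8.4088.


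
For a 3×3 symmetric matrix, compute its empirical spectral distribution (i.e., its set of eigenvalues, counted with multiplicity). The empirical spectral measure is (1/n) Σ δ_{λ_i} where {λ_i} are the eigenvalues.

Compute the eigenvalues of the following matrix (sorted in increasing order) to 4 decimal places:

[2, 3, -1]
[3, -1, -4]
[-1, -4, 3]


Since M is real symmetric, all three eigenvalues are real; they are the roots of det(λI − M) = λ³ − (tr M) λ² + s λ − det M, where s is the sum of the principal 2×2 minors.
tr M = 2 + (-1) + 3 = 4.
s = (2·(-1) − 3²) + (2·3 − (-1)²) + ((-1)·3 − (-4)²) = -11 + 5 + (-19) = -25.
det M (expand along row 1) = 2·(-19) − 3·5 + (-1)·(-13) = -40.
Characteristic polynomial: λ³ − 4λ² − 25λ + 40 = 0.
Substitute λ = y + (tr M)/3 = y + 1.333333 to remove the quadratic term: y³ + p·y + q = 0 with p = s − (tr M)²/3 = -30.333333 and q = −2(tr M)³/27 + (tr M)·s/3 − det M = 1.925926.
Three real roots ⇒ use the trigonometric (Viète) form: r = 2√(−p/3) = 6.359595, φ = arccos(3q/(p·r)) = arccos(-0.029951) = 1.600752 rad.
y_k = r·cos(φ/3 − 2πk/3) for k = 0, 1, 2 gives y = 5.475546, 0.063501, -5.539046.
λ_k = y_k + 1.333333 gives λ = 6.8089, 1.3968, -4.2057 (check: the sum is 4.0000 = tr M).

Eigenvalues sorted in increasing order: [-4.2057, 1.3968, 6.8089].


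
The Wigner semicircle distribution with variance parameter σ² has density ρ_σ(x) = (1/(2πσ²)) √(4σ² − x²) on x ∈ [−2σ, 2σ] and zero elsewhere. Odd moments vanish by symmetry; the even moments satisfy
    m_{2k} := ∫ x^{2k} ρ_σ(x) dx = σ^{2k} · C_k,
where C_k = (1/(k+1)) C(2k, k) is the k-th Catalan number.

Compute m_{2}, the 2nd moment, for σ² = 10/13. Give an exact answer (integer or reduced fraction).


By the scaled semicircle moment identity, m_{2k} = σ^{2k} · C_k with k = 1.
C_1 = (1/(k+1)) · C(2k, k) = (1/2) · C(2, 1) = (1/2) · 2 = 1.
σ^{2k} = (σ²)^k = (10/13)^1 = 10/13.

Therefore m_{2} = σ^{2} · C_1 = (10/13) · 1 = 10/13.


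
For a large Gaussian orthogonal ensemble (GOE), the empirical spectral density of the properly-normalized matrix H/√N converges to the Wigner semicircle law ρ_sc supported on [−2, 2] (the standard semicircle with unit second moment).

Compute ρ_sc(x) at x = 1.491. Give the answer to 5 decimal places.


ρ_sc(x) = (1/(2π)) √(4 − x²). With x = 1.491:
  4 − x² = 4 − (1.491)² = 4 − 2.223081 = 1.776919.
  √(4 − x²) = 1.333011.
  1/(2π) = 0.159155.
  ρ_sc(1.491) = 0.159155 · 1.333011 = 0.212155.

Rounded to 5 decimal places: ρ_sc(1.491) ≈ 0.21216.


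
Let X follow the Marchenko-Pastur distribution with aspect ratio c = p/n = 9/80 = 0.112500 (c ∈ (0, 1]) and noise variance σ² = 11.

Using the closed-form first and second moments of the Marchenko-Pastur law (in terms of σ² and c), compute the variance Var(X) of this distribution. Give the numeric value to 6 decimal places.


Recall the MP moments m_1 = E[X] = σ² and m_2 = E[X²] = σ⁴ (1 + c).
m_1 = E[X] = σ² = 11, so m_1² = 121.
m_2 = E[X²] = σ⁴ (1 + c) = 121 · (1 + 0.112500) = 121 · 1.112500 = 134.612500.
(Note m_2 − m_1² simplifies to c · σ⁴ = 0.112500 · 121.)

Var(X) = m_2 − m_1² = 134.612500 − 121 = 13.612500.


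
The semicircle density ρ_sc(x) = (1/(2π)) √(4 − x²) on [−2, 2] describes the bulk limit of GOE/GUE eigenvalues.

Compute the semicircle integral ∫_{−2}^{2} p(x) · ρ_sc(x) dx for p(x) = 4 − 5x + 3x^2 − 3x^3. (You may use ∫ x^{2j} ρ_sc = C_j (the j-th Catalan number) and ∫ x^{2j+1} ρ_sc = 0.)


Write p(x) = Σ a_i x^i, split into monomials and integrate each against ρ_sc separately.
Using ∫ x^{2j} ρ_sc = C_j = (1/(j+1)) C(2j, j) (Catalan numbers) and ∫ x^{2j+1} ρ_sc = 0 (odd monomials vanish by symmetry):
  i = 0 (even): a_0 · C_{0} = 4 · 1 = 4
  i = 1 (odd): ∫ x^1 ρ_sc = 0 (vanishes)
  i = 2 (even): a_2 · C_{1} = 3 · 1 = 3
  i = 3 (odd): ∫ x^3 ρ_sc = 0 (vanishes)

Summing the contributions: ∫_{−2}^{2} p(x) ρ_sc(x) dx = 4 + 3 = 7.


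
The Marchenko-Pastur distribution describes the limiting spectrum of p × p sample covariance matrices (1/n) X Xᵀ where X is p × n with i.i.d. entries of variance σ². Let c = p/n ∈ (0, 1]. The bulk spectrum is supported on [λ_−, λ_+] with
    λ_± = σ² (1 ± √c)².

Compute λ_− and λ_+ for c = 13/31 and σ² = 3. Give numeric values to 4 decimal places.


c = 13/31 = 0.419355; √c = 0.647576.
λ_− = σ² (1 − √c)² = 3 · (1 − 0.647576)² = 3 · (0.352424)² = 0.372608.
λ_+ = σ² (1 + √c)² = 3 · (1 + 0.647576)² = 3 · (1.647576)² = 8.143521.

Rounded to 4 decimal places: λ_− ≈ 0.3726, λ_+ ≈ 8.1435.


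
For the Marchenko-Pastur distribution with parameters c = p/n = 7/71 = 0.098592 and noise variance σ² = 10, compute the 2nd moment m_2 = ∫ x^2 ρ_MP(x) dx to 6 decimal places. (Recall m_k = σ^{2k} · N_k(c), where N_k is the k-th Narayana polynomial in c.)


E[X²] = σ⁴ (1 + c) (second MP moment). With σ² = 10 (so σ⁴ = 100) and c = 7/71 = 0.098592: E[X²] = 100 · (1 + 0.098592) = 100 · 1.098592.

So E[X^2] = 109.859155.


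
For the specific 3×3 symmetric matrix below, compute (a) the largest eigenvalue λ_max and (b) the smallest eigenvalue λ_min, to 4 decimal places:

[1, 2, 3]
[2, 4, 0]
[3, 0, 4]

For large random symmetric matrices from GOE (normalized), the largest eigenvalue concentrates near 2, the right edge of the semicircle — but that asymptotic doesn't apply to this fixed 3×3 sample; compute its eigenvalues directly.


Since M is real symmetric, all three eigenvalues are real; they are the roots of det(λI − M) = λ³ − (tr M) λ² + s λ − det M, where s is the sum of the principal 2×2 minors.
tr M = 1 + 4 + 4 = 9.
s = (1·4 − 2²) + (1·4 − 3²) + (4·4 − 0²) = 0 + (-5) + 16 = 11.
det M (expand along row 1) = 1·16 − 2·8 + 3·(-12) = -36.
Characteristic polynomial: λ³ − 9λ² + 11λ + 36 = 0.
Substitute λ = y + (tr M)/3 = y + 3.000000 to remove the quadratic term: y³ + p·y + q = 0 with p = s − (tr M)²/3 = -16.000000 and q = −2(tr M)³/27 + (tr M)·s/3 − det M = 15.000000.
Three real roots ⇒ use the trigonometric (Viète) form: r = 2√(−p/3) = 4.618802, φ = arccos(3q/(p·r)) = arccos(-0.608924) = 2.225500 rad.
y_k = r·cos(φ/3 − 2πk/3) for k = 0, 1, 2 gives y = 3.405125, 1.000000, -4.405125.
λ_k = y_k + 3.000000 gives λ = 6.4051, 4.0000, -1.4051 (check: the sum is 9.0000 = tr M).

Hence λ_max = 6.4051 and λ_min = -1.4051.


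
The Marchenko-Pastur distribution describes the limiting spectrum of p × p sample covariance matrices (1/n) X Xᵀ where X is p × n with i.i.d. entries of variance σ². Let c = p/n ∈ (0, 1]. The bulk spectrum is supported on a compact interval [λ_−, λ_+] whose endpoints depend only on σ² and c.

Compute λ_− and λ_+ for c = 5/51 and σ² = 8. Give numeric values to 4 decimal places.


c = 5/51 = 0.098039; √c = 0.313112.
λ_− = σ² (1 − √c)² = 8 · (1 − 0.313112)² = 8 · (0.686888)² = 3.774519.
λ_+ = σ² (1 + √c)² = 8 · (1 + 0.313112)² = 8 · (1.313112)² = 13.794108.

Rounded to 4 decimal places: λ_− ≈ 3.7745, λ_+ ≈ 13.7941.


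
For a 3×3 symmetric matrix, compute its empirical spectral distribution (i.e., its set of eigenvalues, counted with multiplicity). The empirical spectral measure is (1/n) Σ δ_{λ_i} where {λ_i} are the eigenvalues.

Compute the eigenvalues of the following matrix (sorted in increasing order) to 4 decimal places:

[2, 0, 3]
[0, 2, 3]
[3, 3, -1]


Since M is real symmetric, all three eigenvalues are real; they are the roots of det(λI − M) = λ³ − (tr M) λ² + s λ − det M, where s is the sum of the principal 2×2 minors.
tr M = 2 + 2 + (-1) = 3.
s = (2·2 − 0²) + (2·(-1) − 3²) + (2·(-1) − 3²) = 4 + (-11) + (-11) = -18.
det M (expand along row 1) = 2·(-11) − 0·(-9) + 3·(-6) = -40.
Characteristic polynomial: λ³ − 3λ² − 18λ + 40 = 0.
Substitute λ = y + (tr M)/3 = y + 1.000000 to remove the quadratic term: y³ + p·y + q = 0 with p = s − (tr M)²/3 = -21.000000 and q = −2(tr M)³/27 + (tr M)·s/3 − det M = 20.000000.
Three real roots ⇒ use the trigonometric (Viète) form: r = 2√(−p/3) = 5.291503, φ = arccos(3q/(p·r)) = arccos(-0.539949) = 2.141173 rad.
y_k = r·cos(φ/3 − 2πk/3) for k = 0, 1, 2 gives y = 4.000000, 1.000000, -5.000000.
λ_k = y_k + 1.000000 gives λ = 5.0000, 2.0000, -4.0000 (check: the sum is 3.0000 = tr M).

Eigenvalues sorted in increasing order: [-4.0000, 2.0000, 5.0000].


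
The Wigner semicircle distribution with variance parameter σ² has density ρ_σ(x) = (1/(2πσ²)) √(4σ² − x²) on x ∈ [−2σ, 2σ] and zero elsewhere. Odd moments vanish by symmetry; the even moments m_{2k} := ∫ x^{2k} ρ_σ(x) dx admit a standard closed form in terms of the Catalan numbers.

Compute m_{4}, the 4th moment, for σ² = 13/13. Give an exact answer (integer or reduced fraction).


By the scaled semicircle moment identity, m_{2k} = σ^{2k} · C_k with k = 2.
C_2 = (1/(k+1)) · C(2k, k) = (1/3) · C(4, 2) = (1/3) · 6 = 2.
σ^{2k} = (σ²)^k = (13/13)^2 = 1.

Therefore m_{4} = σ^{4} · C_2 = 1 · 2 = 2.


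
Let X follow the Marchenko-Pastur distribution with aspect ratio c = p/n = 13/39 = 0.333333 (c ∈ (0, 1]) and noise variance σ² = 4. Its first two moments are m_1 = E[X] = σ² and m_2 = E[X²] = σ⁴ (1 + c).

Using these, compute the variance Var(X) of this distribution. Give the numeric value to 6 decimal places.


m_1 = E[X] = σ² = 4, so m_1² = 16.
m_2 = E[X²] = σ⁴ (1 + c) = 16 · (1 + 0.333333) = 16 · 1.333333 = 21.333333.
(Note m_2 − m_1² simplifies to c · σ⁴ = 0.333333 · 16.)

Var(X) = m_2 − m_1² = 21.333333 − 16 = 5.333333.


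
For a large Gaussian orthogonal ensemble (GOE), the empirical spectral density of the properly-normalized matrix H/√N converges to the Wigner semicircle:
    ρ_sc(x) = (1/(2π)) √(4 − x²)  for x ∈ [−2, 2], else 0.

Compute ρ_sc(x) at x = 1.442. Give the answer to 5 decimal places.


ρ_sc(x) = (1/(2π)) √(4 − x²). With x = 1.442:
  4 − x² = 4 − (1.442)² = 4 − 2.079364 = 1.920636.
  √(4 − x²) = 1.385870.
  1/(2π) = 0.159155.
  ρ_sc(1.442) = 0.159155 · 1.385870 = 0.220568.

Rounded to 5 decimal places: ρ_sc(1.442) ≈ 0.22057.


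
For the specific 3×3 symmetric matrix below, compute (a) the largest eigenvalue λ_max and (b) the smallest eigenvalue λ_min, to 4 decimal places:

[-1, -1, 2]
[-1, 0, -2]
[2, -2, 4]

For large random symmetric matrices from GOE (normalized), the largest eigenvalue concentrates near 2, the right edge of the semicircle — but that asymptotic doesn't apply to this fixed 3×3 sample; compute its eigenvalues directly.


Since M is real symmetric, all three eigenvalues are real; they are the roots of det(λI − M) = λ³ − (tr M) λ² + s λ − det M, where s is the sum of the principal 2×2 minors.
tr M = -1 + 0 + 4 = 3.
s = ((-1)·0 − (-1)²) + ((-1)·4 − 2²) + (0·4 − (-2)²) = -1 + (-8) + (-4) = -13.
det M (expand along row 1) = (-1)·(-4) − (-1)·0 + 2·2 = 8.
Characteristic polynomial: λ³ − 3λ² − 13λ − 8 = 0.
Substitute λ = y + (tr M)/3 = y + 1.000000 to remove the quadratic term: y³ + p·y + q = 0 with p = s − (tr M)²/3 = -16.000000 and q = −2(tr M)³/27 + (tr M)·s/3 − det M = -23.000000.
Three real roots ⇒ use the trigonometric (Viète) form: r = 2√(−p/3) = 4.618802, φ = arccos(3q/(p·r)) = arccos(0.933684) = 0.366231 rad.
y_k = r·cos(φ/3 − 2πk/3) for k = 0, 1, 2 gives y = 4.584428, -1.805118, -2.779310.
λ_k = y_k + 1.000000 gives λ = 5.5844, -0.8051, -1.7793 (check: the sum is 3.0000 = tr M).

Hence λ_max = 5.5844 and λ_min = -1.7793.


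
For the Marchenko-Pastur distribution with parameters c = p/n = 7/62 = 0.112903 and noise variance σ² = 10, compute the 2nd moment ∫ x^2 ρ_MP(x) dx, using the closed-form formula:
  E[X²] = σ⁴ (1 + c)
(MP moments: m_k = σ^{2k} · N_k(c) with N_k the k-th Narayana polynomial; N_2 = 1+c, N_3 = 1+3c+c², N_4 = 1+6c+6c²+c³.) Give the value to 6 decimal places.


E[X²] = σ⁴ (1 + c) (second MP moment). With σ² = 10 (so σ⁴ = 100) and c = 7/62 = 0.112903: E[X²] = 100 · (1 + 0.112903) = 100 · 1.112903.

So E[X^2] = 111.290323.


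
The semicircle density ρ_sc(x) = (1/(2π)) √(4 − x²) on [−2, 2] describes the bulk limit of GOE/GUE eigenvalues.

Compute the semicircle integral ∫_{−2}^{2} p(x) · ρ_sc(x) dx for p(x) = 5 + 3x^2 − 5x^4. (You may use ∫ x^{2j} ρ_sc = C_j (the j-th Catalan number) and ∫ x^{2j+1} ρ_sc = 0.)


Write p(x) = Σ a_i x^i, split into monomials and integrate each against ρ_sc separately.
Using ∫ x^{2j} ρ_sc = C_j = (1/(j+1)) C(2j, j) (Catalan numbers) and ∫ x^{2j+1} ρ_sc = 0 (odd monomials vanish by symmetry):
  i = 0 (even): a_0 · C_{0} = 5 · 1 = 5
  i = 2 (even): a_2 · C_{1} = 3 · 1 = 3
  i = 4 (even): a_4 · C_{2} = -5 · 2 = -10

Summing the contributions: ∫_{−2}^{2} p(x) ρ_sc(x) dx = 5 + 3 + (-10) = -2.


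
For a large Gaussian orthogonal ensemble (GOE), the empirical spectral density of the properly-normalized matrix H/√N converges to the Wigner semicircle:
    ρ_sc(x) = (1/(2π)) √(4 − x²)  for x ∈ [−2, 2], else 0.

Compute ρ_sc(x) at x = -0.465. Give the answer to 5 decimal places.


ρ_sc(x) = (1/(2π)) √(4 − x²). With x = -0.465:
  4 − x² = 4 − (-0.465)² = 4 − 0.216225 = 3.783775.
  √(4 − x²) = 1.945193.
  1/(2π) = 0.159155.
  ρ_sc(-0.465) = 0.159155 · 1.945193 = 0.309587.

Rounded to 5 decimal places: ρ_sc(-0.465) ≈ 0.30959.


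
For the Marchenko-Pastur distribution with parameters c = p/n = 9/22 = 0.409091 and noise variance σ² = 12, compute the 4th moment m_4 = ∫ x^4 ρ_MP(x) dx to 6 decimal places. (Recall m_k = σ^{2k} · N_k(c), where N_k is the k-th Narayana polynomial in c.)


E[X⁴] = σ⁸ (1 + 6c + 6c² + c³) (fourth MP moment). With σ² = 12 (so σ⁸ = 20736) and c = 9/22 = 0.409091: E[X⁴] = 20736 · (1 + 6·0.409091 + 6·(0.409091)² + (0.409091)³) = 20736 · 4.527141.

So E[X^4] = 93874.800902.


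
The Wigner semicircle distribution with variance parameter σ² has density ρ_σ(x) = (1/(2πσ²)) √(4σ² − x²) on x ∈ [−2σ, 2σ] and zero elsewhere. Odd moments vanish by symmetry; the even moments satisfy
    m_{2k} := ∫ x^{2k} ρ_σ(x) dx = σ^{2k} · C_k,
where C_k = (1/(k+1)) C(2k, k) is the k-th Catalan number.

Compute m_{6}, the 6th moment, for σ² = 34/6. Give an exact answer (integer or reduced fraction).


By the scaled semicircle moment identity, m_{2k} = σ^{2k} · C_k with k = 3.
C_3 = (1/(k+1)) · C(2k, k) = (1/4) · C(6, 3) = (1/4) · 20 = 5.
σ^{2k} = (σ²)^k = (34/6)^3 = 4913/27.

Therefore m_{6} = σ^{6} · C_3 = (4913/27) · 5 = 24565/27.


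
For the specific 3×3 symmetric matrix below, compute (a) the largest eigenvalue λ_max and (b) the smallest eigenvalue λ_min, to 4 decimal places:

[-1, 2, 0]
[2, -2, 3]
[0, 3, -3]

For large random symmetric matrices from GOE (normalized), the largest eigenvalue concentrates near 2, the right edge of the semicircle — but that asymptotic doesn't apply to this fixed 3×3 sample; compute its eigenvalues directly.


Since M is real symmetric, all three eigenvalues are real; they are the roots of det(λI − M) = λ³ − (tr M) λ² + s λ − det M, where s is the sum of the principal 2×2 minors.
tr M = -1 + (-2) + (-3) = -6.
s = ((-1)·(-2) − 2²) + ((-1)·(-3) − 0²) + ((-2)·(-3) − 3²) = -2 + 3 + (-3) = -2.
det M (expand along row 1) = (-1)·(-3) − 2·(-6) + 0·6 = 15.
Characteristic polynomial: λ³ + 6λ² − 2λ − 15 = 0.
Substitute λ = y + (tr M)/3 = y − 2.000000 to remove the quadratic term: y³ + p·y + q = 0 with p = s − (tr M)²/3 = -14.000000 and q = −2(tr M)³/27 + (tr M)·s/3 − det M = 5.000000.
Three real roots ⇒ use the trigonometric (Viète) form: r = 2√(−p/3) = 4.320494, φ = arccos(3q/(p·r)) = arccos(-0.247988) = 1.821399 rad.
y_k = r·cos(φ/3 − 2πk/3) for k = 0, 1, 2 gives y = 3.548366, 0.360489, -3.908855.
λ_k = y_k − 2.000000 gives λ = 1.5484, -1.6395, -5.9089 (check: the sum is -6.0000 = tr M).

Hence λ_max = 1.5484 and λ_min = -5.9089.


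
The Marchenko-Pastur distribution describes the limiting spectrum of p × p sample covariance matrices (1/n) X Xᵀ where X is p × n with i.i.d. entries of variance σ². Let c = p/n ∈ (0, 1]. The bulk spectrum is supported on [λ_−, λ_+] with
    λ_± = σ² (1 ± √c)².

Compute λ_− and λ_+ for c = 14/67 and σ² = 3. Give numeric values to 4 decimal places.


c = 14/67 = 0.208955; √c = 0.457116.
λ_− = σ² (1 − √c)² = 3 · (1 − 0.457116)² = 3 · (0.542884)² = 0.884168.
λ_+ = σ² (1 + √c)² = 3 · (1 + 0.457116)² = 3 · (1.457116)² = 6.369563.

Rounded to 4 decimal places: λ_− ≈ 0.8842, λ_+ ≈ 6.3696.


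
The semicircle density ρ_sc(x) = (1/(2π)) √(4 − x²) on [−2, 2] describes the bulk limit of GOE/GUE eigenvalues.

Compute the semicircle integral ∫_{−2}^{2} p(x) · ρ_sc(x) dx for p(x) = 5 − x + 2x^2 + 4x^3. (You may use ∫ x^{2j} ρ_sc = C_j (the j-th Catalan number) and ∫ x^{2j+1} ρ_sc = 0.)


Write p(x) = Σ a_i x^i, split into monomials and integrate each against ρ_sc separately.
Using ∫ x^{2j} ρ_sc = C_j = (1/(j+1)) C(2j, j) (Catalan numbers) and ∫ x^{2j+1} ρ_sc = 0 (odd monomials vanish by symmetry):
  i = 0 (even): a_0 · C_{0} = 5 · 1 = 5
  i = 1 (odd): ∫ x^1 ρ_sc = 0 (vanishes)
  i = 2 (even): a_2 · C_{1} = 2 · 1 = 2
  i = 3 (odd): ∫ x^3 ρ_sc = 0 (vanishes)

Summing the contributions: ∫_{−2}^{2} p(x) ρ_sc(x) dx = 5 + 2 = 7.


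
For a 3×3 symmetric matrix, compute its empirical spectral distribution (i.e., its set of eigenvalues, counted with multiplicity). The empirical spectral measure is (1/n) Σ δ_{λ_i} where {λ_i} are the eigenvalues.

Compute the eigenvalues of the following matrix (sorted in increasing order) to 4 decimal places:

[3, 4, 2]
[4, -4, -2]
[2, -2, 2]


Since M is real symmetric, all three eigenvalues are real; they are the roots of det(λI − M) = λ³ − (tr M) λ² + s λ − det M, where s is the sum of the principal 2×2 minors.
tr M = 3 + (-4) + 2 = 1.
s = (3·(-4) − 4²) + (3·2 − 2²) + ((-4)·2 − (-2)²) = -28 + 2 + (-12) = -38.
det M (expand along row 1) = 3·(-12) − 4·12 + 2·0 = -84.
Characteristic polynomial: λ³ − λ² − 38λ + 84 = 0.
Substitute λ = y + (tr M)/3 = y + 0.333333 to remove the quadratic term: y³ + p·y + q = 0 with p = s − (tr M)²/3 = -38.333333 and q = −2(tr M)³/27 + (tr M)·s/3 − det M = 71.259259.
Three real roots ⇒ use the trigonometric (Viète) form: r = 2√(−p/3) = 7.149204, φ = arccos(3q/(p·r)) = arccos(-0.780061) = 2.465559 rad.
y_k = r·cos(φ/3 − 2πk/3) for k = 0, 1, 2 gives y = 4.867644, 2.100807, -6.968451.
λ_k = y_k + 0.333333 gives λ = 5.2010, 2.4341, -6.6351 (check: the sum is 1.0000 = tr M).

Eigenvalues sorted in increasing order: [-6.6351, 2.4341, 5.2010].


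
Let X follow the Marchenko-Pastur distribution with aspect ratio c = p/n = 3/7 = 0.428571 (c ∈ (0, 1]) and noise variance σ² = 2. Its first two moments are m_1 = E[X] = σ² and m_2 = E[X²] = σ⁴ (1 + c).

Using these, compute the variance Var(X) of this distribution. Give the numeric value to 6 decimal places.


m_1 = E[X] = σ² = 2, so m_1² = 4.
m_2 = E[X²] = σ⁴ (1 + c) = 4 · (1 + 0.428571) = 4 · 1.428571 = 5.714286.
(Note m_2 − m_1² simplifies to c · σ⁴ = 0.428571 · 4.)

Var(X) = m_2 − m_1² = 5.714286 − 4 = 1.714286.


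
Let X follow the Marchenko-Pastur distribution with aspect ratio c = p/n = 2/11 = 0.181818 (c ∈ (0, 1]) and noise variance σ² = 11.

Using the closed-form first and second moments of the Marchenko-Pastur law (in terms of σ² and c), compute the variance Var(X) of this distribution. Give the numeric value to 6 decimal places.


Recall the MP moments m_1 = E[X] = σ² and m_2 = E[X²] = σ⁴ (1 + c).
m_1 = E[X] = σ² = 11, so m_1² = 121.
m_2 = E[X²] = σ⁴ (1 + c) = 121 · (1 + 0.181818) = 121 · 1.181818 = 143.000000.
(Note m_2 − m_1² simplifies to c · σ⁴ = 0.181818 · 121.)

Var(X) = m_2 − m_1² = 143.000000 − 121 = 22.000000.


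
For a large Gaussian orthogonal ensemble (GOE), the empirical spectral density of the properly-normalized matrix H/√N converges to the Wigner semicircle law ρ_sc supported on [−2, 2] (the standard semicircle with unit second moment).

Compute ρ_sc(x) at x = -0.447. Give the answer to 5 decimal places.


ρ_sc(x) = (1/(2π)) √(4 − x²). With x = -0.447:
  4 − x² = 4 − (-0.447)² = 4 − 0.199809 = 3.800191.
  √(4 − x²) = 1.949408.
  1/(2π) = 0.159155.
  ρ_sc(-0.447) = 0.159155 · 1.949408 = 0.310258.

Rounded to 5 decimal places: ρ_sc(-0.447) ≈ 0.31026.


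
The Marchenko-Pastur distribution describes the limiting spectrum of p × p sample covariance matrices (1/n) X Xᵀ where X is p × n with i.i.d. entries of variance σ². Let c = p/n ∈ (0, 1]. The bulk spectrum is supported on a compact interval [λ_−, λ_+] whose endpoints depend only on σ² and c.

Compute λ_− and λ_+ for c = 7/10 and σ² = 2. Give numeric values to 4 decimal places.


c = 7/10 = 0.700000; √c = 0.836660.
λ_− = σ² (1 − √c)² = 2 · (1 − 0.836660)² = 2 · (0.163340)² = 0.053360.
λ_+ = σ² (1 + √c)² = 2 · (1 + 0.836660)² = 2 · (1.836660)² = 6.746640.

Rounded to 4 decimal places: λ_− ≈ 0.0534, λ_+ ≈ 6.7466.


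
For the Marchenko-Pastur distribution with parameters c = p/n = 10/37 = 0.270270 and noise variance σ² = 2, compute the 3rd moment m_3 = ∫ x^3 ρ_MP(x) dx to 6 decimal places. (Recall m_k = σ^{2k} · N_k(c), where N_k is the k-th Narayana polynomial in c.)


E[X³] = σ⁶ (1 + 3c + c²) (third MP moment). With σ² = 2 (so σ⁶ = 8) and c = 10/37 = 0.270270: E[X³] = 8 · (1 + 3·0.270270 + (0.270270)²) = 8 · 1.883857.

So E[X^3] = 15.070855.


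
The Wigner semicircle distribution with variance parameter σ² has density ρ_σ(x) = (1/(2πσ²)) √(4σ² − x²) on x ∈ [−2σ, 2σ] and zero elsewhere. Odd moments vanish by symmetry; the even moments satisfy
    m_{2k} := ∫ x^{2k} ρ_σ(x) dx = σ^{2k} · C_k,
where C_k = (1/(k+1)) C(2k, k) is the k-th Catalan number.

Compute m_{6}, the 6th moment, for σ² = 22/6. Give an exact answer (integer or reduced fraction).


By the scaled semicircle moment identity, m_{2k} = σ^{2k} · C_k with k = 3.
C_3 = (1/(k+1)) · C(2k, k) = (1/4) · C(6, 3) = (1/4) · 20 = 5.
σ^{2k} = (σ²)^k = (22/6)^3 = 1331/27.

Therefore m_{6} = σ^{6} · C_3 = (1331/27) · 5 = 6655/27.


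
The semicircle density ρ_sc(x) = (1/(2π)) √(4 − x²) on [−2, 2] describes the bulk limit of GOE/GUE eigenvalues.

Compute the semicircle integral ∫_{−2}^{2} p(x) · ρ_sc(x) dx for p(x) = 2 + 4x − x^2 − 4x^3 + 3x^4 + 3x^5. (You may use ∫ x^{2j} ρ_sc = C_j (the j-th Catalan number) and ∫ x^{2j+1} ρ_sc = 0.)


Write p(x) = Σ a_i x^i, split into monomials and integrate each against ρ_sc separately.
Using ∫ x^{2j} ρ_sc = C_j = (1/(j+1)) C(2j, j) (Catalan numbers) and ∫ x^{2j+1} ρ_sc = 0 (odd monomials vanish by symmetry):
  i = 0 (even): a_0 · C_{0} = 2 · 1 = 2
  i = 1 (odd): ∫ x^1 ρ_sc = 0 (vanishes)
  i = 2 (even): a_2 · C_{1} = -1 · 1 = -1
  i = 3 (odd): ∫ x^3 ρ_sc = 0 (vanishes)
  i = 4 (even): a_4 · C_{2} = 3 · 2 = 6
  i = 5 (odd): ∫ x^5 ρ_sc = 0 (vanishes)

Summing the contributions: ∫_{−2}^{2} p(x) ρ_sc(x) dx = 2 + (-1) + 6 = 7.


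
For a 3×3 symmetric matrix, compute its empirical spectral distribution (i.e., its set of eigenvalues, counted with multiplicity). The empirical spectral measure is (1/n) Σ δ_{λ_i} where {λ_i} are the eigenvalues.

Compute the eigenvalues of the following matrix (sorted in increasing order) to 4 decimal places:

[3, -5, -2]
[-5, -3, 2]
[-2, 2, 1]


Since M is real symmetric, all three eigenvalues are real; they are the roots of det(λI − M) = λ³ − (tr M) λ² + s λ − det M, where s is the sum of the principal 2×2 minors.
tr M = 3 + (-3) + 1 = 1.
s = (3·(-3) − (-5)²) + (3·1 − (-2)²) + ((-3)·1 − 2²) = -34 + (-1) + (-7) = -42.
det M (expand along row 1) = 3·(-7) − (-5)·(-1) + (-2)·(-16) = 6.
Characteristic polynomial: λ³ − λ² − 42λ − 6 = 0.
Substitute λ = y + (tr M)/3 = y + 0.333333 to remove the quadratic term: y³ + p·y + q = 0 with p = s − (tr M)²/3 = -42.333333 and q = −2(tr M)³/27 + (tr M)·s/3 − det M = -20.074074.
Three real roots ⇒ use the trigonometric (Viète) form: r = 2√(−p/3) = 7.512952, φ = arccos(3q/(p·r)) = arccos(0.189349) = 1.380297 rad.
y_k = r·cos(φ/3 − 2πk/3) for k = 0, 1, 2 gives y = 6.731669, -0.476750, -6.254919.
λ_k = y_k + 0.333333 gives λ = 7.0650, -0.1434, -5.9216 (check: the sum is 1.0000 = tr M).

Eigenvalues sorted in increasing order: [-5.9216, -0.1434, 7.0650].


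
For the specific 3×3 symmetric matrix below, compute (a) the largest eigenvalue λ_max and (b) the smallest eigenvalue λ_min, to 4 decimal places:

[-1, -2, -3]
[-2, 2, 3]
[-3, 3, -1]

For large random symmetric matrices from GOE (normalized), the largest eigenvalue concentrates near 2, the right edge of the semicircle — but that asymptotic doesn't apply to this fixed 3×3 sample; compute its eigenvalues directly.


Since M is real symmetric, all three eigenvalues are real; they are the roots of det(λI − M) = λ³ − (tr M) λ² + s λ − det M, where s is the sum of the principal 2×2 minors.
tr M = -1 + 2 + (-1) = 0.
s = ((-1)·2 − (-2)²) + ((-1)·(-1) − (-3)²) + (2·(-1) − 3²) = -6 + (-8) + (-11) = -25.
det M (expand along row 1) = (-1)·(-11) − (-2)·11 + (-3)·0 = 33.
Characteristic polynomial: λ³ − 25λ − 33 = 0.
Substitute λ = y + (tr M)/3 = y + 0.000000 to remove the quadratic term: y³ + p·y + q = 0 with p = s − (tr M)²/3 = -25.000000 and q = −2(tr M)³/27 + (tr M)·s/3 − det M = -33.000000.
Three real roots ⇒ use the trigonometric (Viète) form: r = 2√(−p/3) = 5.773503, φ = arccos(3q/(p·r)) = arccos(0.685892) = 0.814967 rad.
y_k = r·cos(φ/3 − 2πk/3) for k = 0, 1, 2 gives y = 5.561776, -1.439254, -4.122523.
λ_k = y_k + 0.000000 gives λ = 5.5618, -1.4393, -4.1225 (check: the sum is 0.0000 = tr M).

Hence λ_max = 5.5618 and λ_min = -4.1225.


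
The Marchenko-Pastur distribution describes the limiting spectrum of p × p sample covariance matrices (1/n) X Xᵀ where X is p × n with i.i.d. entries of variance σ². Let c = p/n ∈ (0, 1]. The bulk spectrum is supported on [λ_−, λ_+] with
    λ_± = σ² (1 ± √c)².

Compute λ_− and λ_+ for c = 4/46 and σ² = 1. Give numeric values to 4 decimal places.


c = 4/46 = 0.086957; √c = 0.294884.
λ_− = σ² (1 − √c)² = 1 · (1 − 0.294884)² = 1 · (0.705116)² = 0.497189.
λ_+ = σ² (1 + √c)² = 1 · (1 + 0.294884)² = 1 · (1.294884)² = 1.676724.

Rounded to 4 decimal places: λ_− ≈ 0.4972, λ_+ ≈ 1.6767.


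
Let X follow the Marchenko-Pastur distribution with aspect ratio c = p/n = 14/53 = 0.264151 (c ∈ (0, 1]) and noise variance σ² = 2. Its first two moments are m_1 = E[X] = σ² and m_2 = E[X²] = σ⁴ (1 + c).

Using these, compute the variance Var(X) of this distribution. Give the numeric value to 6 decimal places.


m_1 = E[X] = σ² = 2, so m_1² = 4.
m_2 = E[X²] = σ⁴ (1 + c) = 4 · (1 + 0.264151) = 4 · 1.264151 = 5.056604.
(Note m_2 − m_1² simplifies to c · σ⁴ = 0.264151 · 4.)

Var(X) = m_2 − m_1² = 5.056604 − 4 = 1.056604.


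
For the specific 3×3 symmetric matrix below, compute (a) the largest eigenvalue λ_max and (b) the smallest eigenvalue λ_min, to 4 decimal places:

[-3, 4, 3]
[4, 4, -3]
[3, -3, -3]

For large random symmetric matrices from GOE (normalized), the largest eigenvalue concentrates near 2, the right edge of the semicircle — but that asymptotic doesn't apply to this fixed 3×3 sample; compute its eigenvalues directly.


Since M is real symmetric, all three eigenvalues are real; they are the roots of det(λI − M) = λ³ − (tr M) λ² + s λ − det M, where s is the sum of the principal 2×2 minors.
tr M = -3 + 4 + (-3) = -2.
s = ((-3)·4 − 4²) + ((-3)·(-3) − 3²) + (4·(-3) − (-3)²) = -28 + 0 + (-21) = -49.
det M (expand along row 1) = (-3)·(-21) − 4·(-3) + 3·(-24) = 3.
Characteristic polynomial: λ³ + 2λ² − 49λ − 3 = 0.
Substitute λ = y + (tr M)/3 = y − 0.666667 to remove the quadratic term: y³ + p·y + q = 0 with p = s − (tr M)²/3 = -50.333333 and q = −2(tr M)³/27 + (tr M)·s/3 − det M = 30.259259.
Three real roots ⇒ use the trigonometric (Viète) form: r = 2√(−p/3) = 8.192137, φ = arccos(3q/(p·r)) = arccos(-0.220154) = 1.792769 rad.
y_k = r·cos(φ/3 − 2πk/3) for k = 0, 1, 2 gives y = 6.772393, 0.605590, -7.377982.
λ_k = y_k − 0.666667 gives λ = 6.1057, -0.0611, -8.0446 (check: the sum is -2.0000 = tr M).

Hence λ_max = 6.1057 and λ_min = -8.0446.


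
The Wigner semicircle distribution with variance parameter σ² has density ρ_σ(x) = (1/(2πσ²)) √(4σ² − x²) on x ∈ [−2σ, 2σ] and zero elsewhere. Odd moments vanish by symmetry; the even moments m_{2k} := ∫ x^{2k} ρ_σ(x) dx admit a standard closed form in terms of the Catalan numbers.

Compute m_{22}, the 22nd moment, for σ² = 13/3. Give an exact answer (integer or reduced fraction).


By the scaled semicircle moment identity, m_{2k} = σ^{2k} · C_k with k = 11.
C_11 = (1/(k+1)) · C(2k, k) = (1/12) · C(22, 11) = (1/12) · 705432 = 58786.
σ^{2k} = (σ²)^k = (13/3)^11 = 1792160394037/177147.

Therefore m_{22} = σ^{22} · C_11 = (1792160394037/177147) · 58786 = 105353940923859082/177147.


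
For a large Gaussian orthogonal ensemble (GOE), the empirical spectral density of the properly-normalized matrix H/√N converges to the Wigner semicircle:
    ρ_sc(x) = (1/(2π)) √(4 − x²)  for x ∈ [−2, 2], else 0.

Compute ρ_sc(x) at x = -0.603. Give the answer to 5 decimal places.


ρ_sc(x) = (1/(2π)) √(4 − x²). With x = -0.603:
  4 − x² = 4 − (-0.603)² = 4 − 0.363609 = 3.636391.
  √(4 − x²) = 1.906932.
  1/(2π) = 0.159155.
  ρ_sc(-0.603) = 0.159155 · 1.906932 = 0.303498.

Rounded to 5 decimal places: ρ_sc(-0.603) ≈ 0.30350.
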